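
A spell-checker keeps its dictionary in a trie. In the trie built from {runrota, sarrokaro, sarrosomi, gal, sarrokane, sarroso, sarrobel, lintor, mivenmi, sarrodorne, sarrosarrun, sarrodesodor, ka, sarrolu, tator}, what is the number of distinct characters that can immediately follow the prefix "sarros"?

2

Walk "sarros" from the root, arriving at one node.
Distinct next characters after "sarros": a, o.
That node has 2 child edges.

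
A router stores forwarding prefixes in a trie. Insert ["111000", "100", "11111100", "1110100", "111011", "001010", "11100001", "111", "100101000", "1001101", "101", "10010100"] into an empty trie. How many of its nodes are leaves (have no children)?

8

Leaves are exactly the stored words that no other stored word extends.
Those words: "001010", "100101000", "1001101", "101", "11100001", "1110100", "111011", "11111100"
Leaf count: 8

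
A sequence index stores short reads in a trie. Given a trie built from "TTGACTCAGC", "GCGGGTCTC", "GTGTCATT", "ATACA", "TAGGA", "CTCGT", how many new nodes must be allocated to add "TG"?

"T" is already a path in the trie; the remaining "G" must be added.
So 2 − 1 = 1 new nodes.

1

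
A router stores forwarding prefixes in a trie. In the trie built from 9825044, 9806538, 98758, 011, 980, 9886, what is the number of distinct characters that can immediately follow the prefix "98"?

Follow the path "98" to its node, then look at its outgoing edges.
Distinct next characters after "98": 0, 2, 7, 8.
That node has 4 child edges.

4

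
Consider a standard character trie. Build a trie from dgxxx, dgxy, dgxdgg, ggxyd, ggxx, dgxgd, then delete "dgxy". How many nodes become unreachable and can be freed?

After clearing the end-marker at "dgxy", prune upward until reaching a node still needed by another word.
The suffix "y" (1 node) is used only by "dgxy"; the node for "dgx" still has the child "x", so pruning stops there.
Nodes removed: 1

1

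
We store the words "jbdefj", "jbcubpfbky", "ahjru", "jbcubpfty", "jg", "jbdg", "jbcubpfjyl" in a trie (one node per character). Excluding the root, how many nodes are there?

Count nodes per top-level branch (shared prefixes stored once):
  'a'-branch (ahjru): 5 nodes
  'j'-branch (jbcubpfbky, jbcubpfjyl, jbcubpfty, jbdefj, jbdg, jg): 21 nodes
Sum: 26

26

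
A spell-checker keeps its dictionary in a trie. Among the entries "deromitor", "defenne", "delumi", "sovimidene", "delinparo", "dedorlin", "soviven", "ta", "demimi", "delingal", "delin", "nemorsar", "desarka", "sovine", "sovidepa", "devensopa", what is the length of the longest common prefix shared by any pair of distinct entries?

Equivalently: take the maximum, over all pairs, of their longest common prefix length.
e.g. "delin" and "delingal" share the prefix "delin" of length 5; no pair shares a longer one.
Longest shared-prefix length: 5

5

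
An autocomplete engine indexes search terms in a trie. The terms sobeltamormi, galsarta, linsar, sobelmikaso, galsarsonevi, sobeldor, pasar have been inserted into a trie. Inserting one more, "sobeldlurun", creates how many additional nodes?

5

Walking "sobeldlurun" from the root, the first 6 characters ("sobeld") follow existing edges; "l" is the first miss.
Each of the 5 remaining characters creates one node.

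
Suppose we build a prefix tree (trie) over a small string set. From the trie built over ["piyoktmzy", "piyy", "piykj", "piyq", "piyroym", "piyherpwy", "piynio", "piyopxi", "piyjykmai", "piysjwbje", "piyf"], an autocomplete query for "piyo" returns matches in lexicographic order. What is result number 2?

Words with prefix "piyo", in lexicographic order: "piyoktmzy", "piyopxi"
Position 2: piyopxi

piyopxi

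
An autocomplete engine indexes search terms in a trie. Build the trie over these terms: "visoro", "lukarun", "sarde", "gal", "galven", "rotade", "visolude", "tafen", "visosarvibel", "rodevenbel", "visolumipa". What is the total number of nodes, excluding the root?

59

Trace insertions, counting only characters that open a new branch:
  "visoro" → 6 new (v, i, s, o, r, o)
  "lukarun" → 7 new (l, u, k, a, r, u, n)
  "sarde" → 5 new (s, a, r, d, e)
  "gal" → 3 new (g, a, l)
  "galven" → prefix "gal" already present; 3 new (v, e, n)
  "rotade" → 6 new (r, o, t, a, d, e)
  "visolude" → prefix "viso" already present; 4 new (l, u, d, e)
  "tafen" → 5 new (t, a, f, e, n)
  "visosarvibel" → prefix "viso" already present; 8 new (s, a, r, v, i, b, e, l)
  "rodevenbel" → prefix "ro" already present; 8 new (d, e, v, e, n, b, e, l)
  "visolumipa" → prefix "visolu" already present; 4 new (m, i, p, a)
Total nodes = 6 + 7 + 5 + 3 + 3 + 6 + 4 + 5 + 8 + 8 + 4 = 59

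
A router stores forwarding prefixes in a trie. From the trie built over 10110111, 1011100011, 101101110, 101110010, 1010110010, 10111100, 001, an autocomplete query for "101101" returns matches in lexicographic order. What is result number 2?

DFS of the "101101" subtree visits, in order: "10110111", "101101110"
Position 2: 101101110

101101110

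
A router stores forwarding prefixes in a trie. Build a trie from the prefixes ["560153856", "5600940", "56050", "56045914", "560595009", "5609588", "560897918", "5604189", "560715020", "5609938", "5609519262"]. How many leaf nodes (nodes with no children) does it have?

11

A leaf is a node with no children — equivalently, the end of a word that is not a proper prefix of any other stored word.
Those words: "5600940", "560153856", "5604189", "56045914", "56050", "560595009", "560715020", "560897918", "5609519262", "5609588", "5609938"
Leaf count: 11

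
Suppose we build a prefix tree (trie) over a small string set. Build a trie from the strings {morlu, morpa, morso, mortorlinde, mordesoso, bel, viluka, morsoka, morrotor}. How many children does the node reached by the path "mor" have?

Walk "mor" from the root, arriving at one node.
Distinct next characters after "mor": d, l, p, r, s, t.
That node has 6 child edges.

6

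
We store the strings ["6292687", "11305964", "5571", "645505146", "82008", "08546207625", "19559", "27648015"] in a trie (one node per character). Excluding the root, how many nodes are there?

55

For each word, the new-node count is its length minus the longest prefix already in the trie:
  "6292687" → 7 new (6, 2, 9, 2, 6, 8, 7)
  "11305964" → 8 new (1, 1, 3, 0, 5, 9, 6, 4)
  "5571" → 4 new (5, 5, 7, 1)
  "645505146" → prefix "6" already present; 8 new (4, 5, 5, 0, 5, 1, 4, 6)
  "82008" → 5 new (8, 2, 0, 0, 8)
  "08546207625" → 11 new (0, 8, 5, 4, 6, 2, 0, 7, 6, 2, 5)
  "19559" → prefix "1" already present; 4 new (9, 5, 5, 9)
  "27648015" → 8 new (2, 7, 6, 4, 8, 0, 1, 5)
Total nodes = 7 + 8 + 4 + 8 + 5 + 11 + 4 + 8 = 55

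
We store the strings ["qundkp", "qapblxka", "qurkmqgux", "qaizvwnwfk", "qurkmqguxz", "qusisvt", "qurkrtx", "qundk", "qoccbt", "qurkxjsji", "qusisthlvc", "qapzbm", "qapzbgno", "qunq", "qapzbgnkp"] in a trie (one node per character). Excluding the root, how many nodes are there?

61

Insert word by word; a character creates a node only if that edge doesn't already exist:
  "qundkp" → 6 new (q, u, n, d, k, p)
  "qapblxka" → prefix "q" already present; 7 new (a, p, b, l, x, k, a)
  "qurkmqgux" → prefix "qu" already present; 7 new (r, k, m, q, g, u, x)
  "qaizvwnwfk" → prefix "qa" already present; 8 new (i, z, v, w, n, w, f, k)
  "qurkmqguxz" → prefix "qurkmqgux" already present; 1 new (z)
  "qusisvt" → prefix "qu" already present; 5 new (s, i, s, v, t)
  "qurkrtx" → prefix "qurk" already present; 3 new (r, t, x)
  "qundk" → prefix "qundk" already present; 0 new (none)
  "qoccbt" → prefix "q" already present; 5 new (o, c, c, b, t)
  "qurkxjsji" → prefix "qurk" already present; 5 new (x, j, s, j, i)
  "qusisthlvc" → prefix "qusis" already present; 5 new (t, h, l, v, c)
  "qapzbm" → prefix "qap" already present; 3 new (z, b, m)
  "qapzbgno" → prefix "qapzb" already present; 3 new (g, n, o)
  "qunq" → prefix "qun" already present; 1 new (q)
  "qapzbgnkp" → prefix "qapzbgn" already present; 2 new (k, p)
Total nodes = 6 + 7 + 7 + 8 + 1 + 5 + 3 + 0 + 5 + 5 + 5 + 3 + 3 + 1 + 2 = 61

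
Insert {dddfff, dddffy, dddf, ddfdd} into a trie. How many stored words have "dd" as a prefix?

4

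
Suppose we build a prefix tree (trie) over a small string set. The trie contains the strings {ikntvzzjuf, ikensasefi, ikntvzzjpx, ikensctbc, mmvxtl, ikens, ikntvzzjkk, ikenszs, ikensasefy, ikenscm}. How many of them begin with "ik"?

9

Filter for entries beginning with "ik":
Words under "ik": ikens, ikensasefi, ikensasefy, ikenscm, ikensctbc, ikenszs, ikntvzzjkk, ikntvzzjpx, ikntvzzjuf
Count: 9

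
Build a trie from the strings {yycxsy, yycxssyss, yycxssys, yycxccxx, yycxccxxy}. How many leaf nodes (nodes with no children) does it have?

3

Leaves are exactly the stored words that no other stored word extends.
Those words: "yycxccxxy", "yycxssyss", "yycxsy"
Leaf count: 3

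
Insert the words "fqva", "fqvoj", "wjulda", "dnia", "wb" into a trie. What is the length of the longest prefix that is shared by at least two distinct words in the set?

Equivalently: take the maximum, over all pairs, of their longest common prefix length.
e.g. "fqva" and "fqvoj" share the prefix "fqv" of length 3; no pair shares a longer one.
Longest shared-prefix length: 3

3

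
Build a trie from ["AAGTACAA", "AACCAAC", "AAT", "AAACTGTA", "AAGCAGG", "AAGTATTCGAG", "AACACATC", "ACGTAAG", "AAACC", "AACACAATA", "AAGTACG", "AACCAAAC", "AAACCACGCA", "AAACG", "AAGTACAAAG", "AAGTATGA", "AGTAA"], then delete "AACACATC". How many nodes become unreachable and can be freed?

2

After clearing the end-marker at "AACACATC", prune upward until reaching a node still needed by another word.
The suffix "TC" (2 nodes) is used only by "AACACATC"; the node for "AACACA" still has the child "A", so pruning stops there.
Nodes removed: 2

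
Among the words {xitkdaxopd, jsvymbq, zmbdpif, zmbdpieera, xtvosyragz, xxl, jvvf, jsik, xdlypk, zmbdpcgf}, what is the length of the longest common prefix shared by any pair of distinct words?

6

The deepest shared node is where two words last agree before diverging.
"zmbdpieera" and "zmbdpif" agree on "zmbdpi" (6 characters) before diverging; nothing deeper is shared.
Longest shared-prefix length: 6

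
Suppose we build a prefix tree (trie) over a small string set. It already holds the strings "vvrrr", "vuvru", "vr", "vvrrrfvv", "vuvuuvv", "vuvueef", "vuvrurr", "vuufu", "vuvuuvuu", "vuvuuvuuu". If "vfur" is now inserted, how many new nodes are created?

3

"v" is already a path in the trie; the remaining "fur" must be added.
New nodes needed: |"vfur"| − 1 = 4 − 1 = 3.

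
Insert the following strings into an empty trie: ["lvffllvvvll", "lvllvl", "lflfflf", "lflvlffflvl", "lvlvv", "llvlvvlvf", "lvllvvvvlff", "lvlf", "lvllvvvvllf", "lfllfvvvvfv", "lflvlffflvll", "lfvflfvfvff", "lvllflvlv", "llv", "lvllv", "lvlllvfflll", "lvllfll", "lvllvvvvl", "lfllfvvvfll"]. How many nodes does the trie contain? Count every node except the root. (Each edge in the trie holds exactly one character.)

82

Insert word by word; a character creates a node only if that edge doesn't already exist:
  "lvffllvvvll" → 11 new (l, v, f, f, l, l, v, v, v, l, l)
  "lvllvl" → prefix "lv" already present; 4 new (l, l, v, l)
  "lflfflf" → prefix "l" already present; 6 new (f, l, f, f, l, f)
  "lflvlffflvl" → prefix "lfl" already present; 8 new (v, l, f, f, f, l, v, l)
  "lvlvv" → prefix "lvl" already present; 2 new (v, v)
  "llvlvvlvf" → prefix "l" already present; 8 new (l, v, l, v, v, l, v, f)
  "lvllvvvvlff" → prefix "lvllv" already present; 6 new (v, v, v, l, f, f)
  "lvlf" → prefix "lvl" already present; 1 new (f)
  "lvllvvvvllf" → prefix "lvllvvvvl" already present; 2 new (l, f)
  "lfllfvvvvfv" → prefix "lfl" already present; 8 new (l, f, v, v, v, v, f, v)
  "lflvlffflvll" → prefix "lflvlffflvl" already present; 1 new (l)
  "lfvflfvfvff" → prefix "lf" already present; 9 new (v, f, l, f, v, f, v, f, f)
  "lvllflvlv" → prefix "lvll" already present; 5 new (f, l, v, l, v)
  "llv" → prefix "llv" already present; 0 new (none)
  "lvllv" → prefix "lvllv" already present; 0 new (none)
  "lvlllvfflll" → prefix "lvll" already present; 7 new (l, v, f, f, l, l, l)
  "lvllfll" → prefix "lvllfl" already present; 1 new (l)
  "lvllvvvvl" → prefix "lvllvvvvl" already present; 0 new (none)
  "lfllfvvvfll" → prefix "lfllfvvv" already present; 3 new (f, l, l)
Total nodes = 11 + 4 + 6 + 8 + 2 + 8 + 6 + 1 + 2 + 8 + 1 + 9 + 5 + 0 + 0 + 7 + 1 + 0 + 3 = 82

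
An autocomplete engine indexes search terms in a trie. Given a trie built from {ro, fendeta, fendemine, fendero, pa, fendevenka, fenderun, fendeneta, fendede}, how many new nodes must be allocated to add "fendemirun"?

Walking "fendemirun" from the root, the first 7 characters ("fendemi") follow existing edges; "r" is the first miss.
New nodes needed: |"fendemirun"| − 7 = 10 − 7 = 3.

3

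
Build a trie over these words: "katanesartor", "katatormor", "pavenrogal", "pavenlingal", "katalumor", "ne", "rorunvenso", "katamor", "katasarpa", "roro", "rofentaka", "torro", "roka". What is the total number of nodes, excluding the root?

Insert word by word; a character creates a node only if that edge doesn't already exist:
  "katanesartor" → 12 new (k, a, t, a, n, e, s, a, r, t, o, r)
  "katatormor" → prefix "kata" already present; 6 new (t, o, r, m, o, r)
  "pavenrogal" → 10 new (p, a, v, e, n, r, o, g, a, l)
  "pavenlingal" → prefix "paven" already present; 6 new (l, i, n, g, a, l)
  "katalumor" → prefix "kata" already present; 5 new (l, u, m, o, r)
  "ne" → 2 new (n, e)
  "rorunvenso" → 10 new (r, o, r, u, n, v, e, n, s, o)
  "katamor" → prefix "kata" already present; 3 new (m, o, r)
  "katasarpa" → prefix "kata" already present; 5 new (s, a, r, p, a)
  "roro" → prefix "ror" already present; 1 new (o)
  "rofentaka" → prefix "ro" already present; 7 new (f, e, n, t, a, k, a)
  "torro" → 5 new (t, o, r, r, o)
  "roka" → prefix "ro" already present; 2 new (k, a)
Total nodes = 12 + 6 + 10 + 6 + 5 + 2 + 10 + 3 + 5 + 1 + 7 + 5 + 2 = 74

74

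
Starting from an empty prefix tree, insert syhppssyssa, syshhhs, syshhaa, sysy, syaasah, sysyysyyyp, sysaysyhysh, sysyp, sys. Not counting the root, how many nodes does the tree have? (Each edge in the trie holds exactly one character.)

Insert word by word; a character creates a node only if that edge doesn't already exist:
  "syhppssyssa" → 11 new (s, y, h, p, p, s, s, y, s, s, a)
  "syshhhs" → prefix "sy" already present; 5 new (s, h, h, h, s)
  "syshhaa" → prefix "syshh" already present; 2 new (a, a)
  "sysy" → prefix "sys" already present; 1 new (y)
  "syaasah" → prefix "sy" already present; 5 new (a, a, s, a, h)
  "sysyysyyyp" → prefix "sysy" already present; 6 new (y, s, y, y, y, p)
  "sysaysyhysh" → prefix "sys" already present; 8 new (a, y, s, y, h, y, s, h)
  "sysyp" → prefix "sysy" already present; 1 new (p)
  "sys" → prefix "sys" already present; 0 new (none)
Total nodes = 11 + 5 + 2 + 1 + 5 + 6 + 8 + 1 + 0 = 39

39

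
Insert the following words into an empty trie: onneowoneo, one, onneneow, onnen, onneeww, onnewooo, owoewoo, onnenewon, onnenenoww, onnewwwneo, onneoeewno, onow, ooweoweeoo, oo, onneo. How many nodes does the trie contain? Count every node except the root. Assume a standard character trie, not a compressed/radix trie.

56

Count nodes per top-level branch (shared prefixes stored once):
  'o'-branch (one, onneeww, onnen, onnenenoww, onneneow, onnenewon, onneo, onneoeewno, onneowoneo, onnewooo, onnewwwneo, onow, oo, ooweoweeoo, owoewoo): 56 nodes
Sum: 56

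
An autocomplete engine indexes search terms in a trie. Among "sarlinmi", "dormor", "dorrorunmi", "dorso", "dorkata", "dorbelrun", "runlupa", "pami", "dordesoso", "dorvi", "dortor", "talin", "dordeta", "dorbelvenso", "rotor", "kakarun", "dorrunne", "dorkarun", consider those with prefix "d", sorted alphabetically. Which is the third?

dordesoso

DFS of the "d" subtree visits, in order: "dorbelrun", "dorbelvenso", "dordesoso", "dordeta", "dorkarun", "dorkata", "dormor", "dorrorunmi", "dorrunne", "dorso", "dortor", "dorvi"
The 3rd is dordesoso.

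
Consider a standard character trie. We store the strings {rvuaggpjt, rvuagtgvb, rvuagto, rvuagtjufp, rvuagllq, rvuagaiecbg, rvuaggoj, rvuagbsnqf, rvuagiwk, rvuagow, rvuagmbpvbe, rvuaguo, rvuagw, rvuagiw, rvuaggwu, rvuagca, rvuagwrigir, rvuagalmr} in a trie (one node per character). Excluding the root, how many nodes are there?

60

Trace insertions, counting only characters that open a new branch:
  "rvuaggpjt" → 9 new (r, v, u, a, g, g, p, j, t)
  "rvuagtgvb" → prefix "rvuag" already present; 4 new (t, g, v, b)
  "rvuagto" → prefix "rvuagt" already present; 1 new (o)
  "rvuagtjufp" → prefix "rvuagt" already present; 4 new (j, u, f, p)
  "rvuagllq" → prefix "rvuag" already present; 3 new (l, l, q)
  "rvuagaiecbg" → prefix "rvuag" already present; 6 new (a, i, e, c, b, g)
  "rvuaggoj" → prefix "rvuagg" already present; 2 new (o, j)
  "rvuagbsnqf" → prefix "rvuag" already present; 5 new (b, s, n, q, f)
  "rvuagiwk" → prefix "rvuag" already present; 3 new (i, w, k)
  "rvuagow" → prefix "rvuag" already present; 2 new (o, w)
  "rvuagmbpvbe" → prefix "rvuag" already present; 6 new (m, b, p, v, b, e)
  "rvuaguo" → prefix "rvuag" already present; 2 new (u, o)
  "rvuagw" → prefix "rvuag" already present; 1 new (w)
  "rvuagiw" → prefix "rvuagiw" already present; 0 new (none)
  "rvuaggwu" → prefix "rvuagg" already present; 2 new (w, u)
  "rvuagca" → prefix "rvuag" already present; 2 new (c, a)
  "rvuagwrigir" → prefix "rvuagw" already present; 5 new (r, i, g, i, r)
  "rvuagalmr" → prefix "rvuaga" already present; 3 new (l, m, r)
Total nodes = 9 + 4 + 1 + 4 + 3 + 6 + 2 + 5 + 3 + 2 + 6 + 2 + 1 + 0 + 2 + 2 + 5 + 3 = 60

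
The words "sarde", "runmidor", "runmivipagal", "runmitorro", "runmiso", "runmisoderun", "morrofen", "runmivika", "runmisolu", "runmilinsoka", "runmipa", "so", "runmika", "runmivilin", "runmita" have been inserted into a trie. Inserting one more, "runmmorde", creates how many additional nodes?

Walking "runmmorde" from the root, the first 4 characters ("runm") follow existing edges; "m" is the first miss.
Each of the 5 remaining characters creates one node.

5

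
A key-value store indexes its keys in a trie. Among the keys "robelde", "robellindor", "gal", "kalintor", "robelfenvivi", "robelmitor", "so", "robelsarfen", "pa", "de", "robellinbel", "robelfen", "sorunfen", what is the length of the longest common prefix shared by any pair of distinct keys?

8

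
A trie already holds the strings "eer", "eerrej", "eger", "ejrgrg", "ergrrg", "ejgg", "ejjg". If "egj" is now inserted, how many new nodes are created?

Walking "egj" from the root, the first 2 characters ("eg") follow existing edges; "j" is the first miss.
So 3 − 2 = 1 new nodes.

1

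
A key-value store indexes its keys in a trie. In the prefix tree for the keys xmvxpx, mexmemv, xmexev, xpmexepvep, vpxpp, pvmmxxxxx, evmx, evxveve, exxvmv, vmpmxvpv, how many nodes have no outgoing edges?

10

Leaves are exactly the stored words that no other stored word extends.
Those words: "evmx", "evxveve", "exxvmv", "mexmemv", "pvmmxxxxx", "vmpmxvpv", "vpxpp", "xmexev", "xmvxpx", "xpmexepvep"
Leaf count: 10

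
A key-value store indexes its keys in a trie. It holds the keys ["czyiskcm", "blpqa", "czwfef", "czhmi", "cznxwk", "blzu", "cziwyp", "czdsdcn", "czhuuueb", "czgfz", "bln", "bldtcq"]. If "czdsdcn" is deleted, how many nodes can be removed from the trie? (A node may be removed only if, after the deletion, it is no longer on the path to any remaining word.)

5

Walk "czdsdcn" from the leaf back toward the root, removing each node that no remaining word uses.
The suffix "dsdcn" (5 nodes) is used only by "czdsdcn"; the node for "cz" still has the child "y", so pruning stops there.
Nodes removed: 5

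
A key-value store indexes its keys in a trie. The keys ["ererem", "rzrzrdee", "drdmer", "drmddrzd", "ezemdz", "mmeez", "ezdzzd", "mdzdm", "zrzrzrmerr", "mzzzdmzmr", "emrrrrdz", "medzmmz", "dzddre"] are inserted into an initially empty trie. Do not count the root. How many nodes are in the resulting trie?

80

Trace insertions, counting only characters that open a new branch:
  "ererem" → 6 new (e, r, e, r, e, m)
  "rzrzrdee" → 8 new (r, z, r, z, r, d, e, e)
  "drdmer" → 6 new (d, r, d, m, e, r)
  "drmddrzd" → prefix "dr" already present; 6 new (m, d, d, r, z, d)
  "ezemdz" → prefix "e" already present; 5 new (z, e, m, d, z)
  "mmeez" → 5 new (m, m, e, e, z)
  "ezdzzd" → prefix "ez" already present; 4 new (d, z, z, d)
  "mdzdm" → prefix "m" already present; 4 new (d, z, d, m)
  "zrzrzrmerr" → 10 new (z, r, z, r, z, r, m, e, r, r)
  "mzzzdmzmr" → prefix "m" already present; 8 new (z, z, z, d, m, z, m, r)
  "emrrrrdz" → prefix "e" already present; 7 new (m, r, r, r, r, d, z)
  "medzmmz" → prefix "m" already present; 6 new (e, d, z, m, m, z)
  "dzddre" → prefix "d" already present; 5 new (z, d, d, r, e)
Total nodes = 6 + 8 + 6 + 6 + 5 + 5 + 4 + 4 + 10 + 8 + 7 + 6 + 5 = 80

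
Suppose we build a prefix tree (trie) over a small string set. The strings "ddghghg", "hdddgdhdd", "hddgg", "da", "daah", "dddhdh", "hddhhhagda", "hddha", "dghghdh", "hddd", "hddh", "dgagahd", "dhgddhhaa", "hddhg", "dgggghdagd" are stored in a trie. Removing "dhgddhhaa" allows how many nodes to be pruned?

8

A node on "dhgddhhaa"'s path can go only if nothing else ends at it or branches off below it.
The suffix "hgddhhaa" (8 nodes) is used only by "dhgddhhaa"; the node for "d" still has the child "d", so pruning stops there.
Nodes removed: 8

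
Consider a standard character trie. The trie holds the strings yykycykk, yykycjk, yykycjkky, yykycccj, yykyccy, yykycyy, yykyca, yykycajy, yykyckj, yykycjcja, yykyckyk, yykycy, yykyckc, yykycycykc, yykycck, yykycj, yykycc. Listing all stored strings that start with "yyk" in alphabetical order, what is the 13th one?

yykyckyk

Words with prefix "yyk", in lexicographic order: "yykyca", "yykycajy", "yykycc", "yykycccj", "yykycck", "yykyccy", "yykycj", "yykycjcja", "yykycjk", "yykycjkky", "yykyckc", "yykyckj", "yykyckyk", "yykycy", "yykycycykc", "yykycykk", "yykycyy"
The 13th is yykyckyk.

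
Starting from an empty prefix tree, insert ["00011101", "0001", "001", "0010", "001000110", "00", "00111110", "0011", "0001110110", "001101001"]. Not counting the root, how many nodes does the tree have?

27

Count nodes per top-level branch (shared prefixes stored once):
  '0'-branch (00, 0001, 00011101, 0001110110, 001, 0010, 001000110, 0011, 001101001, 00111110): 27 nodes
Sum: 27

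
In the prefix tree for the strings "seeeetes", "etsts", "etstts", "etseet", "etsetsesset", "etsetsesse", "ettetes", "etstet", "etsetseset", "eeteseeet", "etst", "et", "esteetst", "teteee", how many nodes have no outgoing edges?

11

Leaves are exactly the stored words that no other stored word extends.
Those words: "eeteseeet", "esteetst", "etseet", "etsetseset", "etsetsesset", "etstet", "etsts", "etstts", "ettetes", "seeeetes", "teteee"
Leaf count: 11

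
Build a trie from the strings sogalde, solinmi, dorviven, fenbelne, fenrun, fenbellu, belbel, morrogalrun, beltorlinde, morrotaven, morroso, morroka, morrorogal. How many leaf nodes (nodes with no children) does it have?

A leaf is a node with no children — equivalently, the end of a word that is not a proper prefix of any other stored word.
Those words: "belbel", "beltorlinde", "dorviven", "fenbellu", "fenbelne", "fenrun", "morrogalrun", "morroka", "morrorogal", "morroso", "morrotaven", "sogalde", "solinmi"
Leaf count: 13

13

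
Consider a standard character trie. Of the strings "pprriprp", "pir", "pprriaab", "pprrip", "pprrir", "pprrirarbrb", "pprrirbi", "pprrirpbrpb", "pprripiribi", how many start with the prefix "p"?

Filter for entries beginning with "p":
Words under "p": pir, pprriaab, pprrip, pprripiribi, pprriprp, pprrir, pprrirarbrb, pprrirbi, pprrirpbrpb
Count: 9

9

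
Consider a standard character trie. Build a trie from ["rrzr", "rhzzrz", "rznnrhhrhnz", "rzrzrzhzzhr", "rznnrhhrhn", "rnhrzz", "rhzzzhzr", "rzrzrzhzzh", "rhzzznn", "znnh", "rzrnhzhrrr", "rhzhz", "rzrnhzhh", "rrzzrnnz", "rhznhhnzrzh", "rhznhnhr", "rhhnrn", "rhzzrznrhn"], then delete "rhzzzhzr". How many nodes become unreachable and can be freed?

After clearing the end-marker at "rhzzzhzr", prune upward until reaching a node still needed by another word.
The suffix "hzr" (3 nodes) is used only by "rhzzzhzr"; the node for "rhzzz" still has the child "n", so pruning stops there.
Nodes removed: 3

3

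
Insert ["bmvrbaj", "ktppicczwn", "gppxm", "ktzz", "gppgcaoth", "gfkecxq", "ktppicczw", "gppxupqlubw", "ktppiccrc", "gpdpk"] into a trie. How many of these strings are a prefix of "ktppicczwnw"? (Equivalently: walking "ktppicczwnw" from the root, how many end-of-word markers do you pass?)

2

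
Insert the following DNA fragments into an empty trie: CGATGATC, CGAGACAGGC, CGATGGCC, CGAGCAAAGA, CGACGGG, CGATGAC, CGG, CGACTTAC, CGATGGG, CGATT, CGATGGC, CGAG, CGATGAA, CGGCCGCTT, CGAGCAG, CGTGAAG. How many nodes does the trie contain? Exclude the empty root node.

49

Trace insertions, counting only characters that open a new branch:
  "CGATGATC" → 8 new (C, G, A, T, G, A, T, C)
  "CGAGACAGGC" → prefix "CGA" already present; 7 new (G, A, C, A, G, G, C)
  "CGATGGCC" → prefix "CGATG" already present; 3 new (G, C, C)
  "CGAGCAAAGA" → prefix "CGAG" already present; 6 new (C, A, A, A, G, A)
  "CGACGGG" → prefix "CGA" already present; 4 new (C, G, G, G)
  "CGATGAC" → prefix "CGATGA" already present; 1 new (C)
  "CGG" → prefix "CG" already present; 1 new (G)
  "CGACTTAC" → prefix "CGAC" already present; 4 new (T, T, A, C)
  "CGATGGG" → prefix "CGATGG" already present; 1 new (G)
  "CGATT" → prefix "CGAT" already present; 1 new (T)
  "CGATGGC" → prefix "CGATGGC" already present; 0 new (none)
  "CGAG" → prefix "CGAG" already present; 0 new (none)
  "CGATGAA" → prefix "CGATGA" already present; 1 new (A)
  "CGGCCGCTT" → prefix "CGG" already present; 6 new (C, C, G, C, T, T)
  "CGAGCAG" → prefix "CGAGCA" already present; 1 new (G)
  "CGTGAAG" → prefix "CG" already present; 5 new (T, G, A, A, G)
Total nodes = 8 + 7 + 3 + 6 + 4 + 1 + 1 + 4 + 1 + 1 + 0 + 0 + 1 + 6 + 1 + 5 = 49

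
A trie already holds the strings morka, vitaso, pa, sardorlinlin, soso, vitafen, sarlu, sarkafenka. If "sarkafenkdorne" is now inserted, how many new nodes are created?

5

"sarkafenk" is already a path in the trie; the remaining "dorne" must be added.
So 14 − 9 = 5 new nodes.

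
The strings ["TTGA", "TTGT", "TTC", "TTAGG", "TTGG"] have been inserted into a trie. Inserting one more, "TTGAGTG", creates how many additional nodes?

3

"TTGA" is already a path in the trie; the remaining "GTG" must be added.
New nodes needed: |"TTGAGTG"| − 4 = 7 − 4 = 3.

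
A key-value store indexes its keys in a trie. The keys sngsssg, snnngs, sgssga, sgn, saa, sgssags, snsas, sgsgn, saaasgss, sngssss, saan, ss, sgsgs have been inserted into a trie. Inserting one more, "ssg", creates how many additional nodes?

"ss" is already a path in the trie; the remaining "g" must be added.
Each of the 1 remaining characters creates one node.

1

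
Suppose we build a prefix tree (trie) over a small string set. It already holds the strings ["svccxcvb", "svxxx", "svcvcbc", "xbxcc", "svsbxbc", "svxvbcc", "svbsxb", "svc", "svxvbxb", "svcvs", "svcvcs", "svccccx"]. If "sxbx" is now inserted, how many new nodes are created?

The longest prefix of "sxbx" already in the trie is "s" (length 1).
Each of the 3 remaining characters creates one node.

3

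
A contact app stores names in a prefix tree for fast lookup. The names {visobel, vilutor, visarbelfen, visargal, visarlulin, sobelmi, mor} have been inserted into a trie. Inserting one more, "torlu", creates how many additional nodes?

5

"torlu" shares no prefix with any stored word, so all 5 characters open new nodes.
5 − 0 = 5 new nodes.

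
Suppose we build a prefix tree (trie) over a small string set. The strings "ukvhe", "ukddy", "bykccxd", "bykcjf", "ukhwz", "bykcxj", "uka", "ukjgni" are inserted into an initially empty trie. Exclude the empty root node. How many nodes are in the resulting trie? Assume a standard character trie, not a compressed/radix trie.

Trie structure (* marks end of a word):
(root)
├─ b
│  └─ y
│     └─ k
│        └─ c
│           ├─ c
│           │  └─ x
│           │     └─ d *
│           ├─ j
│           │  └─ f *
│           └─ x
│              └─ j *
└─ u
   └─ k
      ├─ a *
      ├─ d
      │  └─ d
      │     └─ y *
      ├─ h
      │  └─ w
      │     └─ z *
      ├─ j
      │  └─ g
      │     └─ n
      │        └─ i *
      └─ v
         └─ h
            └─ e *
Counting every labelled node above: 27.

27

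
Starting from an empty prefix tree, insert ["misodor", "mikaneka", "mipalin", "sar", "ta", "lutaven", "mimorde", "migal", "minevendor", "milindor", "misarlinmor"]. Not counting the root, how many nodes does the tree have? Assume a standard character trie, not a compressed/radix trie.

60

For each word, the new-node count is its length minus the longest prefix already in the trie:
  "misodor" → 7 new (m, i, s, o, d, o, r)
  "mikaneka" → prefix "mi" already present; 6 new (k, a, n, e, k, a)
  "mipalin" → prefix "mi" already present; 5 new (p, a, l, i, n)
  "sar" → 3 new (s, a, r)
  "ta" → 2 new (t, a)
  "lutaven" → 7 new (l, u, t, a, v, e, n)
  "mimorde" → prefix "mi" already present; 5 new (m, o, r, d, e)
  "migal" → prefix "mi" already present; 3 new (g, a, l)
  "minevendor" → prefix "mi" already present; 8 new (n, e, v, e, n, d, o, r)
  "milindor" → prefix "mi" already present; 6 new (l, i, n, d, o, r)
  "misarlinmor" → prefix "mis" already present; 8 new (a, r, l, i, n, m, o, r)
Total nodes = 7 + 6 + 5 + 3 + 2 + 7 + 5 + 3 + 8 + 6 + 8 = 60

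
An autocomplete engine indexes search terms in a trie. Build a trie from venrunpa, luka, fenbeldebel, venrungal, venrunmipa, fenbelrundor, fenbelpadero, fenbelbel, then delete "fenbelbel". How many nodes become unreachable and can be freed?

3

A node on "fenbelbel"'s path can go only if nothing else ends at it or branches off below it.
The suffix "bel" (3 nodes) is used only by "fenbelbel"; the node for "fenbel" still has the child "d", so pruning stops there.
Nodes removed: 3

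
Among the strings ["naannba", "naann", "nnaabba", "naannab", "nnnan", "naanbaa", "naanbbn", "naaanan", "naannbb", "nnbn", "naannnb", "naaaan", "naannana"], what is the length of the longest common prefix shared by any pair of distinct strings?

The deepest shared node is where two words last agree before diverging.
"naannab" and "naannana" agree on "naanna" (6 characters) before diverging; nothing deeper is shared.
Longest shared-prefix length: 6

6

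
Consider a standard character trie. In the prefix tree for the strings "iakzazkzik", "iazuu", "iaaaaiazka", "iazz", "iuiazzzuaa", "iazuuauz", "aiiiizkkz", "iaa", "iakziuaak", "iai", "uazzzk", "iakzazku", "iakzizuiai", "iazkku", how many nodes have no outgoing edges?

A leaf is a node with no children — equivalently, the end of a word that is not a proper prefix of any other stored word.
Those words: "aiiiizkkz", "iaaaaiazka", "iai", "iakzazku", "iakzazkzik", "iakziuaak", "iakzizuiai", "iazkku", "iazuuauz", "iazz", "iuiazzzuaa", "uazzzk"
Leaf count: 12

12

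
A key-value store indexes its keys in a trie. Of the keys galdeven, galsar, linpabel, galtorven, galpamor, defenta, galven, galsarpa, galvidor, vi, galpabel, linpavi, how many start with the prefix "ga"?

8

Traverse to the node for "ga", then collect every word in that subtree.
Words under "ga": galdeven, galpabel, galpamor, galsar, galsarpa, galtorven, galven, galvidor
Count: 8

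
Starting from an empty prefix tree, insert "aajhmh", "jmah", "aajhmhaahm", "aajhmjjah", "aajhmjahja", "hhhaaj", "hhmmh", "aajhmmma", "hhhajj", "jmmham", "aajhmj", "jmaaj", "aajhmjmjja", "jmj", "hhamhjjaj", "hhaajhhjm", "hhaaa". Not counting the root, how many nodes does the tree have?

For each word, the new-node count is its length minus the longest prefix already in the trie:
  "aajhmh" → 6 new (a, a, j, h, m, h)
  "jmah" → 4 new (j, m, a, h)
  "aajhmhaahm" → prefix "aajhmh" already present; 4 new (a, a, h, m)
  "aajhmjjah" → prefix "aajhm" already present; 4 new (j, j, a, h)
  "aajhmjahja" → prefix "aajhmj" already present; 4 new (a, h, j, a)
  "hhhaaj" → 6 new (h, h, h, a, a, j)
  "hhmmh" → prefix "hh" already present; 3 new (m, m, h)
  "aajhmmma" → prefix "aajhm" already present; 3 new (m, m, a)
  "hhhajj" → prefix "hhha" already present; 2 new (j, j)
  "jmmham" → prefix "jm" already present; 4 new (m, h, a, m)
  "aajhmj" → prefix "aajhmj" already present; 0 new (none)
  "jmaaj" → prefix "jma" already present; 2 new (a, j)
  "aajhmjmjja" → prefix "aajhmj" already present; 4 new (m, j, j, a)
  "jmj" → prefix "jm" already present; 1 new (j)
  "hhamhjjaj" → prefix "hh" already present; 7 new (a, m, h, j, j, a, j)
  "hhaajhhjm" → prefix "hha" already present; 6 new (a, j, h, h, j, m)
  "hhaaa" → prefix "hhaa" already present; 1 new (a)
Total nodes = 6 + 4 + 4 + 4 + 4 + 6 + 3 + 3 + 2 + 4 + 0 + 2 + 4 + 1 + 7 + 6 + 1 = 61

61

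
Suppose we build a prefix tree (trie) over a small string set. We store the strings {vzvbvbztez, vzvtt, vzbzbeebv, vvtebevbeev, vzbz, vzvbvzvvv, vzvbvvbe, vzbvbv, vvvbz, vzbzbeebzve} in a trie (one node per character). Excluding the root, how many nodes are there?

Trace insertions, counting only characters that open a new branch:
  "vzvbvbztez" → 10 new (v, z, v, b, v, b, z, t, e, z)
  "vzvtt" → prefix "vzv" already present; 2 new (t, t)
  "vzbzbeebv" → prefix "vz" already present; 7 new (b, z, b, e, e, b, v)
  "vvtebevbeev" → prefix "v" already present; 10 new (v, t, e, b, e, v, b, e, e, v)
  "vzbz" → prefix "vzbz" already present; 0 new (none)
  "vzvbvzvvv" → prefix "vzvbv" already present; 4 new (z, v, v, v)
  "vzvbvvbe" → prefix "vzvbv" already present; 3 new (v, b, e)
  "vzbvbv" → prefix "vzb" already present; 3 new (v, b, v)
  "vvvbz" → prefix "vv" already present; 3 new (v, b, z)
  "vzbzbeebzve" → prefix "vzbzbeeb" already present; 3 new (z, v, e)
Total nodes = 10 + 2 + 7 + 10 + 0 + 4 + 3 + 3 + 3 + 3 = 45

45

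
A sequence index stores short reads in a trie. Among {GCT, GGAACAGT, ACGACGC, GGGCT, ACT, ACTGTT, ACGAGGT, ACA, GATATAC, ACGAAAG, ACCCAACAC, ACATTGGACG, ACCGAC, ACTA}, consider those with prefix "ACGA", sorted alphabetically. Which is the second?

ACGACGC

DFS of the "ACGA" subtree visits, in order: "ACGAAAG", "ACGACGC", "ACGAGGT"
The 2nd is ACGACGC.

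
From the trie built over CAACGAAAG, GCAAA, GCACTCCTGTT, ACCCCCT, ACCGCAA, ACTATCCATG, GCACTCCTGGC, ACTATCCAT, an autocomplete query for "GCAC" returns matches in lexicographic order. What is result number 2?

DFS of the "GCAC" subtree visits, in order: "GCACTCCTGGC", "GCACTCCTGTT"
Position 2: GCACTCCTGTT

GCACTCCTGTT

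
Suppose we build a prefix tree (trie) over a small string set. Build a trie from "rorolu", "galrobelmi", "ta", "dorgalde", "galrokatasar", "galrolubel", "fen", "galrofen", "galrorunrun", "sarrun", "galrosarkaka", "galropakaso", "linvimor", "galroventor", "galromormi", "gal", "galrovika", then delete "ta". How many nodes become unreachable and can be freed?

2

After clearing the end-marker at "ta", prune upward until reaching a node still needed by another word.
No other word shares any prefix with "ta", so all 2 of its nodes go.
Nodes removed: 2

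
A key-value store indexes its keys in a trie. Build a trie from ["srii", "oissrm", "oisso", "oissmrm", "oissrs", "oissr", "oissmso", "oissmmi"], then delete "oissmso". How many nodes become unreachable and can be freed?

2

After clearing the end-marker at "oissmso", prune upward until reaching a node still needed by another word.
The suffix "so" (2 nodes) is used only by "oissmso"; the node for "oissm" still has the child "r", so pruning stops there.
Nodes removed: 2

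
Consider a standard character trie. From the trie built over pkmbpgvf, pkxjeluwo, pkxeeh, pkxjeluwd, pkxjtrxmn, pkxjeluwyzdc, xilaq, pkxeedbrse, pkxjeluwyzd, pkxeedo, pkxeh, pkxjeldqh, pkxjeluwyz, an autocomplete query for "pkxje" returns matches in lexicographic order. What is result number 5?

Filter for "pkxje…" and sort: "pkxjeldqh", "pkxjeluwd", "pkxjeluwo", "pkxjeluwyz", "pkxjeluwyzd", "pkxjeluwyzdc"
Position 5: pkxjeluwyzd

pkxjeluwyzd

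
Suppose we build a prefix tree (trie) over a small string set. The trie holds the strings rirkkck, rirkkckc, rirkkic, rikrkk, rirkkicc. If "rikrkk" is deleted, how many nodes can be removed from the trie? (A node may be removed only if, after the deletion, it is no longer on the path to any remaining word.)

4

After clearing the end-marker at "rikrkk", prune upward until reaching a node still needed by another word.
The suffix "krkk" (4 nodes) is used only by "rikrkk"; the node for "ri" still has the child "r", so pruning stops there.
Nodes removed: 4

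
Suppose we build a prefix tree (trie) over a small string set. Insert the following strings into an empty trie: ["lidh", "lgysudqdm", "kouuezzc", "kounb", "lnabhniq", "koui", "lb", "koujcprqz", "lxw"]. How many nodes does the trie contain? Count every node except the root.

39

For each word, the new-node count is its length minus the longest prefix already in the trie:
  "lidh" → 4 new (l, i, d, h)
  "lgysudqdm" → prefix "l" already present; 8 new (g, y, s, u, d, q, d, m)
  "kouuezzc" → 8 new (k, o, u, u, e, z, z, c)
  "kounb" → prefix "kou" already present; 2 new (n, b)
  "lnabhniq" → prefix "l" already present; 7 new (n, a, b, h, n, i, q)
  "koui" → prefix "kou" already present; 1 new (i)
  "lb" → prefix "l" already present; 1 new (b)
  "koujcprqz" → prefix "kou" already present; 6 new (j, c, p, r, q, z)
  "lxw" → prefix "l" already present; 2 new (x, w)
Total nodes = 4 + 8 + 8 + 2 + 7 + 1 + 1 + 6 + 2 = 39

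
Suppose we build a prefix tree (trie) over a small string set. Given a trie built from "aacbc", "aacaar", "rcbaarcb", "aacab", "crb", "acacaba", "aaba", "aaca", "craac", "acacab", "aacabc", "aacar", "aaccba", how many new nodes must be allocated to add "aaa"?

1

"aa" is already a path in the trie; the remaining "a" must be added.
Each of the 1 remaining characters creates one node.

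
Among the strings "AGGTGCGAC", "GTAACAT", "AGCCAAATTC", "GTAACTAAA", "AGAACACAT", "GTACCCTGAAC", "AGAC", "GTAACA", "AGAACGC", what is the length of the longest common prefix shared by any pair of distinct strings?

The deepest shared node is where two words last agree before diverging.
e.g. "GTAACA" and "GTAACAT" share the prefix "GTAACA" of length 6; no pair shares a longer one.
Longest shared-prefix length: 6

6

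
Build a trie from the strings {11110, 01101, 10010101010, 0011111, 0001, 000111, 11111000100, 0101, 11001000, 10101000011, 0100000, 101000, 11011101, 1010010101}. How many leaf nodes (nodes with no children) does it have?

13

A leaf is a node with no children — equivalently, the end of a word that is not a proper prefix of any other stored word.
Those words: "000111", "0011111", "0100000", "0101", "01101", "10010101010", "101000", "1010010101", "10101000011", "11001000", "11011101", "11110", "11111000100"
Leaf count: 13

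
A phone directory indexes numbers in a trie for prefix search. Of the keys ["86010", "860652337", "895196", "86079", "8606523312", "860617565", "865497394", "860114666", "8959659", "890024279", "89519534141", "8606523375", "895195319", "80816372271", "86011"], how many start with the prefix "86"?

9

Traverse to the node for "86", then collect every word in that subtree.
Words under "86": 86010, 86011, 860114666, 860617565, 8606523312, 860652337, 8606523375, 86079, 865497394
Count: 9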